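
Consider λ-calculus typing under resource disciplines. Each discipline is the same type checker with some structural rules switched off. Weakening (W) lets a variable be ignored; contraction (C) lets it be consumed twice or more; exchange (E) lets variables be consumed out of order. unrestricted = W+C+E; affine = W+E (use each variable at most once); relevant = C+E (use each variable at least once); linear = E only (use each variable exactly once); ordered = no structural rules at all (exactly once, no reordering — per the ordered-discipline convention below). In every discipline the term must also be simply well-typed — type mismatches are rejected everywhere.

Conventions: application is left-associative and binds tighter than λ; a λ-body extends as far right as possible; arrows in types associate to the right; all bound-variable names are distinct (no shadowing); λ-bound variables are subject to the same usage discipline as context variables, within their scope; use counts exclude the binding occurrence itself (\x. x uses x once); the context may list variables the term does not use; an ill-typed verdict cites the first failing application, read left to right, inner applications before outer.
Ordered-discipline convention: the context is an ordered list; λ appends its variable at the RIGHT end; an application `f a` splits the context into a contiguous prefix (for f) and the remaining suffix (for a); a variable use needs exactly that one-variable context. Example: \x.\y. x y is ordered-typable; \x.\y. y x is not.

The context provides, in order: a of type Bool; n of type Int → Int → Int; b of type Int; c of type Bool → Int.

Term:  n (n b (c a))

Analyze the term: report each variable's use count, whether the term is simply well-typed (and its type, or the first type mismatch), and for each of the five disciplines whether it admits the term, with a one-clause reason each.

counts: a: 1, n: 2, b: 1, c: 1
left-to-right use order: n, n, b, c, a
typing: ✓ — Int → Int
ordered: ✗ — uses contraction: n ×2
linear: ✗ — uses contraction: n ×2
affine: ✗ — uses contraction: n ×2
relevant: ✓ — every one of a, n, b, c appears
unrestricted: ✓ — type-checks (Int → Int) and nothing is barred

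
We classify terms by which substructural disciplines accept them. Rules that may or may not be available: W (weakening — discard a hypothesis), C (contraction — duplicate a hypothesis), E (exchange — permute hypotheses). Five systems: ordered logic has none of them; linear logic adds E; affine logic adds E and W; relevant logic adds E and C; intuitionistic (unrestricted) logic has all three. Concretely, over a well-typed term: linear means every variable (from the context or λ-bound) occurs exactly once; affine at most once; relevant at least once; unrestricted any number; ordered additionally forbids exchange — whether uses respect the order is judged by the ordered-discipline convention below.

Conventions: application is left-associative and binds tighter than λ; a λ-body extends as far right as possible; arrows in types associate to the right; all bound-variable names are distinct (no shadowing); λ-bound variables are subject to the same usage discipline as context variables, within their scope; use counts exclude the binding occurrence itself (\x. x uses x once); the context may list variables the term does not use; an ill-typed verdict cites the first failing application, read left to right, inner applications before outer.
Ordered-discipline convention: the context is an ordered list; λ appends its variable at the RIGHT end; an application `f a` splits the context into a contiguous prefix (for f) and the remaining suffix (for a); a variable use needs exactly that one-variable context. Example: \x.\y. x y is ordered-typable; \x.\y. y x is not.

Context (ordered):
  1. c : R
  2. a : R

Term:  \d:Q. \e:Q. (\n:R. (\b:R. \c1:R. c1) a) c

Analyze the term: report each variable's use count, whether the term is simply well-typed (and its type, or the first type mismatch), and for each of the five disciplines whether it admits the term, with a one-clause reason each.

counts: c: 1×, a: 1×, d (λ-bound): 0×, e (λ-bound): 0×, n (λ-bound): 0×, b (λ-bound): 0×, c1 (λ-bound): 1×
left-to-right use order: c1, a, c
typing: the term checks, with type Q -> Q -> R -> R
ordered: ✗ — unused: d, e, n, b — weakening required
linear: ✗ — unused: d, e, n, b — weakening required
affine: ✓ — no duplicate uses among c, a, d, e, n, b, c1
relevant: ✗ — unused: d, e, n, b — weakening required
unrestricted: ✓ — type-checks (Q -> Q -> R -> R) and nothing is barred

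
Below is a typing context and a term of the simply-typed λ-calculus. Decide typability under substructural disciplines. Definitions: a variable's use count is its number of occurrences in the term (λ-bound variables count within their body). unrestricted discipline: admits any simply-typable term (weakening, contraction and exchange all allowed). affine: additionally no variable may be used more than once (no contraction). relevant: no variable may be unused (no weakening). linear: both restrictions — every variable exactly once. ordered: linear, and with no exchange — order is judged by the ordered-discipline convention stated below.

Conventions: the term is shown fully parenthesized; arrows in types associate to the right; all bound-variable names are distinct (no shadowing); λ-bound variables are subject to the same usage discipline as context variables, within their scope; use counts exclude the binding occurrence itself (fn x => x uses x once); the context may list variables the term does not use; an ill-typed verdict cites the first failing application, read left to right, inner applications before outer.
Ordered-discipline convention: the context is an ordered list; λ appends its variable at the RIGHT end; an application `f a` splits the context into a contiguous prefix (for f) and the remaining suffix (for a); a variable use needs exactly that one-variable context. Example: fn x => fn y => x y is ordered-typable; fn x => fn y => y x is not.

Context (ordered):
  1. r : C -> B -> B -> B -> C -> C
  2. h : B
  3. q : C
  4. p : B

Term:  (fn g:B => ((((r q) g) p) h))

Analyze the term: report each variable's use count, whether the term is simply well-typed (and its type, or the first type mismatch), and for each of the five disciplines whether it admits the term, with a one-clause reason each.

variable uses: r ×1, h ×1, q ×1, p ×1, g [bound] ×1
use order (left to right): r, q, g, p, h
typing: well-typed at B -> C -> C
ordered: ✗, use order r, q, g, p, h needs exchange
linear: ✓, each of r, h, q, p, g used exactly once
affine: ✓, r, h, q, p, g: no repeats, contraction unneeded
relevant: ✓, none of r, h, q, p, g goes unused
unrestricted: ✓, type-checks (B -> C -> C) and nothing is barred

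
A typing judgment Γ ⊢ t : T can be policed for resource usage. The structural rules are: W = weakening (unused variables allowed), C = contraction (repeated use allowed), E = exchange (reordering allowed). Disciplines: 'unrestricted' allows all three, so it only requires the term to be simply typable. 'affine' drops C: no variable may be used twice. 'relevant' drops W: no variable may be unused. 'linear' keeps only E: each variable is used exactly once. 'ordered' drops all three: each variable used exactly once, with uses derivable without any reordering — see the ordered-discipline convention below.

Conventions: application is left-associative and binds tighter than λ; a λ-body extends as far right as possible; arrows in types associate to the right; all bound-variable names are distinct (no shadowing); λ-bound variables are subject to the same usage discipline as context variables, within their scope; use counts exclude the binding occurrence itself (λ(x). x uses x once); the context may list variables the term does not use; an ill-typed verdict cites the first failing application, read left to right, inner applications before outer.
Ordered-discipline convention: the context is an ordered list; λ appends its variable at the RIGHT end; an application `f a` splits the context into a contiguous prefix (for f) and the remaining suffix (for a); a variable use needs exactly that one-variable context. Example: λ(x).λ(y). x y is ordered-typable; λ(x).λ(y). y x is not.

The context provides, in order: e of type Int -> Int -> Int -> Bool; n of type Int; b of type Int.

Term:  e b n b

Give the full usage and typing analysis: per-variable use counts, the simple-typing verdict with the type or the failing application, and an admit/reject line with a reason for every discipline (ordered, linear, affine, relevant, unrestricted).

use counts: e=1, n=1, b=2
order of uses: e, b, n, b
typing: the term checks, with type Bool
ordered: ✗ — repeated use of b ×2
linear: ✗ — repeated use of b ×2
affine: ✗ — repeated use of b ×2
relevant: ✓ — at least one use each (e, n, b)
unrestricted: ✓ — typability at Bool is all that's needed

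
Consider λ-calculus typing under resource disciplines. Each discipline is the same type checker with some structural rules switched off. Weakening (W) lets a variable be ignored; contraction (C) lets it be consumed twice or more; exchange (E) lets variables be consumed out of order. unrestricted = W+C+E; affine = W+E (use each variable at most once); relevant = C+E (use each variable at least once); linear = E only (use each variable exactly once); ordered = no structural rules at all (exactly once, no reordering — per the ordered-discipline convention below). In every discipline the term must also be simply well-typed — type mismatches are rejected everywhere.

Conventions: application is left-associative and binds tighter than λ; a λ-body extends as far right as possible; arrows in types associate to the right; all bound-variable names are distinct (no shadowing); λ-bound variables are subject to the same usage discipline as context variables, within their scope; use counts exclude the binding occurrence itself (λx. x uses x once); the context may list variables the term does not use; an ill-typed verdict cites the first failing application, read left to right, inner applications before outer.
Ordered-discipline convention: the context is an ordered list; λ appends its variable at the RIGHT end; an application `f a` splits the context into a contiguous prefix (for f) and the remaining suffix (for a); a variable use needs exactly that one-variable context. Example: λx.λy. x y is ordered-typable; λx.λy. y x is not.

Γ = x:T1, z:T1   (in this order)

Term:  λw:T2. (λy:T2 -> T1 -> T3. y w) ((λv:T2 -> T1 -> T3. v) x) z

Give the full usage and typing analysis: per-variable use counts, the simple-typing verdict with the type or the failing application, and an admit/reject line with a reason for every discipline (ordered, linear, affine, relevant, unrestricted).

variable uses: x: 1×; z: 1×; w (λ-bound): 1×; y (λ-bound): 1×; v (λ-bound): 1×
use order (left to right): y, w, v, x, z
typing: ill-typed: an argument T1 mismatches the expected T2 -> T1 -> T3
ordered: ✗, not simply typable
linear: ✗, fails simple typing
affine: ✗, a type mismatch blocks all five
relevant: ✗, the type mismatch rejects it
unrestricted: ✗, not simply typable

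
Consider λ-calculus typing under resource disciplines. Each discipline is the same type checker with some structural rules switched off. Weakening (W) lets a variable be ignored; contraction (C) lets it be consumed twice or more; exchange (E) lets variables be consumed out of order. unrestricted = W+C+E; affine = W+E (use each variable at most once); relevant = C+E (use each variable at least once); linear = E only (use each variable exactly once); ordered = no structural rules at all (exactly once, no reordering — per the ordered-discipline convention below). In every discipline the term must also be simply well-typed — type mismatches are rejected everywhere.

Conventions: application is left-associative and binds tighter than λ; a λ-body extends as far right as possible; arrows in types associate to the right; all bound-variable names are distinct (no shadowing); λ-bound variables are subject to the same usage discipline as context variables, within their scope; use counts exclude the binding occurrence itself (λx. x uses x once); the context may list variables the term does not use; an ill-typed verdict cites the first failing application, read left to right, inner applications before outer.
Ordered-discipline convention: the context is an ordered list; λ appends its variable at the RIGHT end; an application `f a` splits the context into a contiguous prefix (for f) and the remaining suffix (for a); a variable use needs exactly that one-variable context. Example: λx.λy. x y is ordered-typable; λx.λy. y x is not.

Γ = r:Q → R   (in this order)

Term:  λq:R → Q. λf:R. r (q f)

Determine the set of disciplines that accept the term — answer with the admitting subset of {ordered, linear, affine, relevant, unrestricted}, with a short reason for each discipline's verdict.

admitted in: ordered, linear, affine, relevant, unrestricted
usage: r: 1; q (λ-bound): 1; f (λ-bound): 1
uses in reading order: r, q, f
typing: well-typed at (R → Q) → R → R
ordered: ✓ — one use each (r, q, f); ordered split holds
linear: ✓ — each of r, q, f used exactly once
affine: ✓ — no duplicate uses among r, q, f
relevant: ✓ — at least one use each (r, q, f)
unrestricted: ✓ — simply typable at (R → Q) → R → R; W, C, E all held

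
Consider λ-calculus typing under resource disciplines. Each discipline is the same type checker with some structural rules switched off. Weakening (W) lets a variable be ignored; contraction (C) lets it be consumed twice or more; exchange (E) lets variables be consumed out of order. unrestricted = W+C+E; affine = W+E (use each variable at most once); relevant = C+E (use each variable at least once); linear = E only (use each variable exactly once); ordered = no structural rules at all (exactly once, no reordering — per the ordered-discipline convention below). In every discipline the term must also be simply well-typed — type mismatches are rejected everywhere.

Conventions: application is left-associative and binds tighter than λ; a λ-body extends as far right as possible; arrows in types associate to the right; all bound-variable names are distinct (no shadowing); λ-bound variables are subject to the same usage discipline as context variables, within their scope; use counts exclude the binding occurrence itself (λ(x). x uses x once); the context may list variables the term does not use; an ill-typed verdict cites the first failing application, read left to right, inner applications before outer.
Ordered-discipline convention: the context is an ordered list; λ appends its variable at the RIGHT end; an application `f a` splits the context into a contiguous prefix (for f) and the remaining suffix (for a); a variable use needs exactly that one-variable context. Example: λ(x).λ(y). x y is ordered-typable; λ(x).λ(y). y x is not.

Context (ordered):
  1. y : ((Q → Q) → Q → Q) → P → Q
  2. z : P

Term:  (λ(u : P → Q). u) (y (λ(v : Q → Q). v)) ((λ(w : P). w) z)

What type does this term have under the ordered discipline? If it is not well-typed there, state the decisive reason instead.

term : Q
use counts: y=1, z=1, u [bound]=1, v [bound]=1, w [bound]=1
use order (left to right): u, y, v, w, z
typing: ✓ — Q
all disciplines: ordered ✓, linear ✓, affine ✓, relevant ✓, unrestricted ✓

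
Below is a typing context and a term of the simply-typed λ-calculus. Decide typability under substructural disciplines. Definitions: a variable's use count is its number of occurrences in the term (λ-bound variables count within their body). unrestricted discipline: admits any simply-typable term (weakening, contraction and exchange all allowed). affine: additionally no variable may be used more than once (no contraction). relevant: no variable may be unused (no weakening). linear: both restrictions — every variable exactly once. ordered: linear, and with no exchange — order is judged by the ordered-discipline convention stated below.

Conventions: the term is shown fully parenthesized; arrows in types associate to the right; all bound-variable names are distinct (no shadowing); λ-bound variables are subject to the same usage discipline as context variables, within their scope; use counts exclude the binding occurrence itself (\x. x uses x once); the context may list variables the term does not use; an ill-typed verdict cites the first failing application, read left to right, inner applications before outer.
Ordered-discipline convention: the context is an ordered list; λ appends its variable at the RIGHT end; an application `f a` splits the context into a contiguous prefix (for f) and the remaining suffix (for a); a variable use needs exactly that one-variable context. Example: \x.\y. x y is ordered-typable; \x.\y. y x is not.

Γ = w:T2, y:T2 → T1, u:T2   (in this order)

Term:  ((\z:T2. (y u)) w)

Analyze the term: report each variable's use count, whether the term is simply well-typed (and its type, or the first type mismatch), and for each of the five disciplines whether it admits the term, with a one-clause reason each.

variable uses: w: 1, y: 1, u: 1, z (bound): 0
uses in reading order: y, u, w
typing: the term checks, with type T1
ordered: ✗, needs weakening: z unused
linear: ✗, needs weakening: z unused
affine: ✓, no duplicate uses among w, y, u, z
relevant: ✗, needs weakening: z unused
unrestricted: ✓, simply typable at T1; W, C, E all held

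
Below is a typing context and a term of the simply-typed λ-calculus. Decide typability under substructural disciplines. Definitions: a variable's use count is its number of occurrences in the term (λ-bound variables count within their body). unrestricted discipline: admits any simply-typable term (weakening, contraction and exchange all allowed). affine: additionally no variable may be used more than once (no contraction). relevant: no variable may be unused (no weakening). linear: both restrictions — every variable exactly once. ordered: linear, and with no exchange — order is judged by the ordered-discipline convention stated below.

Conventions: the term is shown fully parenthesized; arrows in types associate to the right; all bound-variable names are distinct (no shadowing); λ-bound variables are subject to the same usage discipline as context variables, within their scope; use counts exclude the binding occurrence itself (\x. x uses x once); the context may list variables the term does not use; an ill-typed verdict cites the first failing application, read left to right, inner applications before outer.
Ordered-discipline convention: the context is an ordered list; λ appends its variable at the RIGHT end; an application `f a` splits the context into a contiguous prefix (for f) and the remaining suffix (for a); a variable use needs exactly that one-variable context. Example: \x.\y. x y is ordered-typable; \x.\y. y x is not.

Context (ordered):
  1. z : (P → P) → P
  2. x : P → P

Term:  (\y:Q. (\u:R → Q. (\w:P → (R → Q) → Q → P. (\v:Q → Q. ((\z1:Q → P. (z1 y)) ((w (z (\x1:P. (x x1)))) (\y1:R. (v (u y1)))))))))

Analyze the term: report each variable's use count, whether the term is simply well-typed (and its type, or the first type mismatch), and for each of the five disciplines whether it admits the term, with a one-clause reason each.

variable uses: z: 1, x: 1, y (λ-bound): 1, u (λ-bound): 1, w (λ-bound): 1, v (λ-bound): 1, z1 (λ-bound): 1, x1 (λ-bound): 1, y1 (λ-bound): 1
left-to-right use order: z1, y, w, z, x, x1, v, u, y1
typing: well-typed at Q → (R → Q) → (P → (R → Q) → Q → P) → (Q → Q) → P
ordered: ✗, no ordered split (uses run z1, y, w, z, x, x1, v, u, y1)
linear: ✓, exactly-once usage across z, x, y, u, w, v, z1, x1, y1
affine: ✓, at most one use each (z, x, y, u, w, v, z1, x1, y1)
relevant: ✓, every one of z, x, y, u, w, v, z1, x1, y1 appears
unrestricted: ✓, type-checks (Q → (R → Q) → (P → (R → Q) → Q → P) → (Q → Q) → P) and nothing is barred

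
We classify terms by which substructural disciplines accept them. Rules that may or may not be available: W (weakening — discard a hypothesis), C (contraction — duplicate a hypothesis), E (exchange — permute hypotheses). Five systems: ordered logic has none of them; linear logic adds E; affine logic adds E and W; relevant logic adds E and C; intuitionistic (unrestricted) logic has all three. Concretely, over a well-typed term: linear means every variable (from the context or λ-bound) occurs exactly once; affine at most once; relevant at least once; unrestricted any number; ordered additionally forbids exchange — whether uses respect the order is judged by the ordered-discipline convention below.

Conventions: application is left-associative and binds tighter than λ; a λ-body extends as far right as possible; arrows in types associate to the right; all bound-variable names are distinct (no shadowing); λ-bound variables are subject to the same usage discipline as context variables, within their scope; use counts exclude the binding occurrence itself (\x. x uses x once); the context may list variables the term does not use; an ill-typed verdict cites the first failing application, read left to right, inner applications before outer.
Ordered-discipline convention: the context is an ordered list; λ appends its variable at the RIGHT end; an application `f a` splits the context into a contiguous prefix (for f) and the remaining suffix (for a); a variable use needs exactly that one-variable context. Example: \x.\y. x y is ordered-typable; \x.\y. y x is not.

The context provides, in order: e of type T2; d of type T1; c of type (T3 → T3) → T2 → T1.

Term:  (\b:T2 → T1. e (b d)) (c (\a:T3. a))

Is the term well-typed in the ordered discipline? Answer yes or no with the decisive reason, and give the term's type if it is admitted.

no — a type mismatch blocks all five
counts: e=1, d=1, c=1, b (bound)=1, a (bound)=1
uses in reading order: e, b, d, c, a
typing: ill-typed: argument of type T1 where T2 is required
all disciplines: ordered ✗ · linear ✗ · affine ✗ · relevant ✗ · unrestricted ✗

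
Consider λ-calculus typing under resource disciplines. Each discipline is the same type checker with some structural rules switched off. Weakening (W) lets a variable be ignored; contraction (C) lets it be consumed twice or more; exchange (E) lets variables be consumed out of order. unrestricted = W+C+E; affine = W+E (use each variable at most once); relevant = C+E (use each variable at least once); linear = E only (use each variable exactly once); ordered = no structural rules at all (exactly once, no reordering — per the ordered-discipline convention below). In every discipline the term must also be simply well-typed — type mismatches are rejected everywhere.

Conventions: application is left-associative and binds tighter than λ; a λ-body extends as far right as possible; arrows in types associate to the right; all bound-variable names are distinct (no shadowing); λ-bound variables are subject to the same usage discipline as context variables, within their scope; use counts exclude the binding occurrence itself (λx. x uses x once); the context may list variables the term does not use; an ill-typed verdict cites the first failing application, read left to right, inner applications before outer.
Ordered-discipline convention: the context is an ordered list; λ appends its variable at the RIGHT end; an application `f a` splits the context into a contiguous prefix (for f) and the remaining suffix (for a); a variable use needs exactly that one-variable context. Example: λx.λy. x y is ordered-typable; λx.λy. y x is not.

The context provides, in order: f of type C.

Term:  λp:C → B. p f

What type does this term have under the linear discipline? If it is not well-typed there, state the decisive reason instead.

term : (C → B) → B
use counts: f=1, p (λ-bound)=1
use order (left to right): p, f
typing: ✓ — (C → B) → B
per-discipline verdicts: ordered ✗ | linear ✓ | affine ✓ | relevant ✓ | unrestricted ✓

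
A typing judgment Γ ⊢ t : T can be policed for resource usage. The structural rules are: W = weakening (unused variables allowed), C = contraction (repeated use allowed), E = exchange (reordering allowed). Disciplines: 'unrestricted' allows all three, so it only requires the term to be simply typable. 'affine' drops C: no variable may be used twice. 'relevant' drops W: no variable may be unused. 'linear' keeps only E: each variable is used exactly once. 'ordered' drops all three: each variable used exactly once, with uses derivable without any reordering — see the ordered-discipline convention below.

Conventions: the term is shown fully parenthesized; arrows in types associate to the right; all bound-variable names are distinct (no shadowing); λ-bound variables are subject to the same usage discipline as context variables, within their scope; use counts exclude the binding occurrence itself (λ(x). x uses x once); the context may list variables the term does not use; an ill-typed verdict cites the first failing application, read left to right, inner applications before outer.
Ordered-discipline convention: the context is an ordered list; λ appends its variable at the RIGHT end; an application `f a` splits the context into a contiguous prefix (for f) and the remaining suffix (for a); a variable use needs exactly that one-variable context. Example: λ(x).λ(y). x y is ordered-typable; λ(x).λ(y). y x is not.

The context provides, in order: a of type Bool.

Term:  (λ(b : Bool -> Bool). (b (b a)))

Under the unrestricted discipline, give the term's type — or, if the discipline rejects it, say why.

term : (Bool -> Bool) -> Bool
use counts: a=1; b (bound)=2
uses in reading order: b, b, a
typing: well-typed — term : (Bool -> Bool) -> Bool
across the five disciplines: ordered ✗ · linear ✗ · affine ✗ · relevant ✓ · unrestricted ✓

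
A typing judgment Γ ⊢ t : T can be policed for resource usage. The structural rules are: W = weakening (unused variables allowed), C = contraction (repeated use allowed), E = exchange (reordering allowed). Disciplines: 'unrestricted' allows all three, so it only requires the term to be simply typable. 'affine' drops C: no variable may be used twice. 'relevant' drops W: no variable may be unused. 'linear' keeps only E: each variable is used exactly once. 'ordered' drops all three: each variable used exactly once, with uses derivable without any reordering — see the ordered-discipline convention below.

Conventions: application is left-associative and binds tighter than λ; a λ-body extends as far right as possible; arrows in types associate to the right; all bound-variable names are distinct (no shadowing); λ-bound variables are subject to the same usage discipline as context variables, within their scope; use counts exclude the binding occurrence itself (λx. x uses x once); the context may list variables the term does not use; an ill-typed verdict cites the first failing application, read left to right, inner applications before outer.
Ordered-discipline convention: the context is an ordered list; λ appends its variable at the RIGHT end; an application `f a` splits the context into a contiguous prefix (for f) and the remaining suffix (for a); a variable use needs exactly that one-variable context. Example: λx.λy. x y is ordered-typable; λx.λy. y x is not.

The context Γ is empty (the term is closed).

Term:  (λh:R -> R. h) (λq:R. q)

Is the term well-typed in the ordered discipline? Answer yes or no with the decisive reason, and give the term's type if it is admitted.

yes — single-use (h, q), ordered derivation ok; term : R -> R
usage: h (bound): 1×, q (bound): 1×
uses in reading order: h, q
typing: well-typed at R -> R
summary: ordered ✓; linear ✓; affine ✓; relevant ✓; unrestricted ✓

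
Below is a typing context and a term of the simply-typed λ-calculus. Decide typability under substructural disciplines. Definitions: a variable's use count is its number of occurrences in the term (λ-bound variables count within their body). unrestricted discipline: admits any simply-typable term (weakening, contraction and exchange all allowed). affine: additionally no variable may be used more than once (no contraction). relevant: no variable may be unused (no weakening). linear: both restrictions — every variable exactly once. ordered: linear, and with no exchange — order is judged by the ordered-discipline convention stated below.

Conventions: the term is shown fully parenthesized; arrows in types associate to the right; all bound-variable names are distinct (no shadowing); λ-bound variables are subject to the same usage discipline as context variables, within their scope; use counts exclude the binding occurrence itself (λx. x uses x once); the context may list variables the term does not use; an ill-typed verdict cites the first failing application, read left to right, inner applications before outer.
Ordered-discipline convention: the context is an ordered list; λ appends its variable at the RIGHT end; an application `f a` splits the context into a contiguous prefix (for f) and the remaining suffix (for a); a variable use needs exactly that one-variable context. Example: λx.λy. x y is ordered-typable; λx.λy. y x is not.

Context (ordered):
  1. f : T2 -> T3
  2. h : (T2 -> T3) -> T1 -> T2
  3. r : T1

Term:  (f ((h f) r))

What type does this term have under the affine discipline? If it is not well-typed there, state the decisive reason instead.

not well-typed under affine — f ×2 used more than once (contraction)
use counts: f=2, h=1, r=1
left-to-right use order: f, h, f, r
typing: well-typed at T3
across the five disciplines: ordered ✗ · linear ✗ · affine ✗ · relevant ✓ · unrestricted ✓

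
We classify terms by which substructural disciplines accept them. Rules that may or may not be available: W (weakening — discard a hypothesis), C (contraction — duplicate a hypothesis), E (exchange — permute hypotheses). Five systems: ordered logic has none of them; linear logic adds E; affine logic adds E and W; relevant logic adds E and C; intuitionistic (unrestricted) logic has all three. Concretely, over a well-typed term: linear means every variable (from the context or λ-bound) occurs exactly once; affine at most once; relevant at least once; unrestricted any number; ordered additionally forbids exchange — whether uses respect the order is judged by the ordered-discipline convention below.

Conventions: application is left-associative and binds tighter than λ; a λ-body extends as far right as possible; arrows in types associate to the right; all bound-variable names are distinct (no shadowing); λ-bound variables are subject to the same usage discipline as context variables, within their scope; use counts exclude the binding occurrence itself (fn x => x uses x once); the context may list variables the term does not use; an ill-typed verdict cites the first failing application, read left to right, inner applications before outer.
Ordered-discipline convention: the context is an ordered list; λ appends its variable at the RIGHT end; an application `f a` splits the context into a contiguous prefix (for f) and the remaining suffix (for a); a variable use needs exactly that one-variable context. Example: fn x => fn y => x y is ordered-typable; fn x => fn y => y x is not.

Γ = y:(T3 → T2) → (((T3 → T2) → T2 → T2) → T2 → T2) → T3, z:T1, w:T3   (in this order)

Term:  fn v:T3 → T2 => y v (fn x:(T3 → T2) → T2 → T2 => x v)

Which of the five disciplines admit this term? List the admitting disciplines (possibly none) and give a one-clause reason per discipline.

accepted by: unrestricted
counts: y ×1, z ×0, w ×0, v [bound] ×2, x [bound] ×1
order of uses: y, v, x, v
typing: the term checks, with type (T3 → T2) → T3
ordered ✗ (uses contraction: v ×2; z, w left unused)
linear ✗ (uses contraction: v ×2; z, w left unused)
affine ✗ (uses contraction: v ×2)
relevant ✗ (z, w left unused)
unrestricted ✓ (type-checks ((T3 → T2) → T3) and nothing is barred)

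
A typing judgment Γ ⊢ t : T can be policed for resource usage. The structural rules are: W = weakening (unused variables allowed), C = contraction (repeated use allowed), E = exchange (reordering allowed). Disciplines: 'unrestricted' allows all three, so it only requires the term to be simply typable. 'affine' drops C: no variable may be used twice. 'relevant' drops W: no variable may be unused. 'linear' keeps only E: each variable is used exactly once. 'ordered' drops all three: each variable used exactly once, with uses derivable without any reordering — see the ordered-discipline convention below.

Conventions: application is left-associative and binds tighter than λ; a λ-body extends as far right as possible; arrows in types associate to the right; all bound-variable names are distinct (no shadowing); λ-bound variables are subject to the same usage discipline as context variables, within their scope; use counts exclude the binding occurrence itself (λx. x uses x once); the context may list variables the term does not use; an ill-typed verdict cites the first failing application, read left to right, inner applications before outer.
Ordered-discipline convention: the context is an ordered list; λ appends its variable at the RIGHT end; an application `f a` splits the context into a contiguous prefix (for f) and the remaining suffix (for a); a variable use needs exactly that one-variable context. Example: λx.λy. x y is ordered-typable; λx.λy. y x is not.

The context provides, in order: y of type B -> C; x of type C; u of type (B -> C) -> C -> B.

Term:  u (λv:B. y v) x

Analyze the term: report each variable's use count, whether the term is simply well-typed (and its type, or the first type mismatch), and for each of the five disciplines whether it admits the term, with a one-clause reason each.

use counts: y ×1; x ×1; u ×1; v [bound] ×1
uses in reading order: u, y, v, x
typing: well-typed — term : B
ordered: ✗ — no ordered split (uses run u, y, v, x)
linear: ✓ — single use per variable (y, x, u, v)
affine: ✓ — y, x, u, v: no repeats, contraction unneeded
relevant: ✓ — at least one use each (y, x, u, v)
unrestricted: ✓ — type-checks (B) and nothing is barred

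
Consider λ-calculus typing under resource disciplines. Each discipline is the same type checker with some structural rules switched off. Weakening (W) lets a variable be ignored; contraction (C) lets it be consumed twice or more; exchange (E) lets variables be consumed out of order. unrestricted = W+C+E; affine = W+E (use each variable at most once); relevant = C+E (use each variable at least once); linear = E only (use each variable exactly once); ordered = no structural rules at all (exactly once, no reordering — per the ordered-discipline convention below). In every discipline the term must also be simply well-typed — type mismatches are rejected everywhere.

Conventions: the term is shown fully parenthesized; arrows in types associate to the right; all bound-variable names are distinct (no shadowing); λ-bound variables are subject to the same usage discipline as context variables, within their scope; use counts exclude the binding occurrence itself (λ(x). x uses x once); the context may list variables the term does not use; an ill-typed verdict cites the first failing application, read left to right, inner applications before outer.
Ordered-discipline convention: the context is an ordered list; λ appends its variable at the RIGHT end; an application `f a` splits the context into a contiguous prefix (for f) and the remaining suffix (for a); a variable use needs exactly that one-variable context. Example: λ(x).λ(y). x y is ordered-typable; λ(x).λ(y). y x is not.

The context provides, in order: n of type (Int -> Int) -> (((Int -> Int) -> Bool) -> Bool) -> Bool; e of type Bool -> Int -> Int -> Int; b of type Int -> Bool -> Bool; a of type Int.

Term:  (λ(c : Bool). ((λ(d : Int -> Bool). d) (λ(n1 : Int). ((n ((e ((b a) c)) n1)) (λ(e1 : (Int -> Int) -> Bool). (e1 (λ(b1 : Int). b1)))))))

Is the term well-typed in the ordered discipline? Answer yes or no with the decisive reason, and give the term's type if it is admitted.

yes — n, e, b, a, c, d, n1, e1, b1 once each; derivable with no W/C/E; term : Bool -> Int -> Bool
use counts: n: 1; e: 1; b: 1; a: 1; c (bound): 1; d (bound): 1; n1 (bound): 1; e1 (bound): 1; b1 (bound): 1
uses in reading order: d, n, e, b, a, c, n1, e1, b1
typing: well-typed — term : Bool -> Int -> Bool
all disciplines: ordered ✓; linear ✓; affine ✓; relevant ✓; unrestricted ✓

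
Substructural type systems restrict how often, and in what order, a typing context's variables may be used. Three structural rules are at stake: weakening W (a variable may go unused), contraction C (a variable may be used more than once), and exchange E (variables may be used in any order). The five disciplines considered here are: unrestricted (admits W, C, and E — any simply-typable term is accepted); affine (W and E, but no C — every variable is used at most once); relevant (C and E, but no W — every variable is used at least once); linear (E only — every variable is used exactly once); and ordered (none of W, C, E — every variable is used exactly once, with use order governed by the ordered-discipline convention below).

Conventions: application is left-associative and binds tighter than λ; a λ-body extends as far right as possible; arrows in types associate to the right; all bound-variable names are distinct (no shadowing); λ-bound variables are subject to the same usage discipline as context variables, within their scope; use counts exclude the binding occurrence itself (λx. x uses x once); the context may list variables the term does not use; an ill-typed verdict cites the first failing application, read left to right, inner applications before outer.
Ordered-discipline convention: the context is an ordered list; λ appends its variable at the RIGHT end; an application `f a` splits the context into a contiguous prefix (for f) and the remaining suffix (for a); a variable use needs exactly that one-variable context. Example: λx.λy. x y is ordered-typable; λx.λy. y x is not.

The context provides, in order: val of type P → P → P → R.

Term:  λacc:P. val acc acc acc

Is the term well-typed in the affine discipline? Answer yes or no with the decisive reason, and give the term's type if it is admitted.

no — repeated use of acc ×3
counts: val=1; acc (λ-bound)=3
uses in reading order: val, acc, acc, acc
typing: ✓ — P → R
summary: ordered ✗; linear ✗; affine ✗; relevant ✓; unrestricted ✓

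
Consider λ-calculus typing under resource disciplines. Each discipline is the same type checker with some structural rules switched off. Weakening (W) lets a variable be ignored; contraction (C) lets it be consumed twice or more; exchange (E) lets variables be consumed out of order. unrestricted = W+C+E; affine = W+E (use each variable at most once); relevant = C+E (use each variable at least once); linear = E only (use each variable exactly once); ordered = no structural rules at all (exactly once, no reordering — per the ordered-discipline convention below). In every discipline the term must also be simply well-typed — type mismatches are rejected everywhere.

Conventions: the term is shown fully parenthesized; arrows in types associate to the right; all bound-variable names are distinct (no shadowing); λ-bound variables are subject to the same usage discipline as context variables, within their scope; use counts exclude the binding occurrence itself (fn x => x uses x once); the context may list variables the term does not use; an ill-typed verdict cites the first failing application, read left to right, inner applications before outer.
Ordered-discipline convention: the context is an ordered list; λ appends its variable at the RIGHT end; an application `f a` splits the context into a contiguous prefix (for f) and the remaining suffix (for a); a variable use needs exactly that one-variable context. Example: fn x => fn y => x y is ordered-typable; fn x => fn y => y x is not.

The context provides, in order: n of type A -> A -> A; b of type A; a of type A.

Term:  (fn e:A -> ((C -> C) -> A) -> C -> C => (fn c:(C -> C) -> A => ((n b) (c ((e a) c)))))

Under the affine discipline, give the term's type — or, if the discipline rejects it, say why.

not well-typed under affine — repeated use of c ×2
variable uses: n ×1; b ×1; a ×1; e [bound] ×1; c [bound] ×2
order of uses: n, b, c, e, a, c
typing: well-typed — term : (A -> ((C -> C) -> A) -> C -> C) -> ((C -> C) -> A) -> A
all disciplines: ordered ✗ · linear ✗ · affine ✗ · relevant ✓ · unrestricted ✓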